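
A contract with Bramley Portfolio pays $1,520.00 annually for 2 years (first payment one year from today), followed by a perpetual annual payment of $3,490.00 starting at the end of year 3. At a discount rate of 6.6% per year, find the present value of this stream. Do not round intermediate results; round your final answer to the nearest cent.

PV of 2-year annuity: $1,520.00 × [1 − (1+0.066)^−2] / 0.066 = 2763.50017
Perpetuity value at year 2: $3,490.00 / 0.066 = 52878.78788
PV of perpetuity: 52878.78788 / (1+0.066)^2 = 46533.64604
Total PV = 2763.50017 + 46533.64604 = 49297.14621

$49297.15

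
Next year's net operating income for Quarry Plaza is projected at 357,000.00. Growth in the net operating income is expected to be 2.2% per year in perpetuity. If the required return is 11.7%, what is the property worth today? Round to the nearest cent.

Growing perpetuity: P = D₁ / (r − g) = 357,000.0000 / (0.117 − 0.022) = 3,757,894.74

3757894.74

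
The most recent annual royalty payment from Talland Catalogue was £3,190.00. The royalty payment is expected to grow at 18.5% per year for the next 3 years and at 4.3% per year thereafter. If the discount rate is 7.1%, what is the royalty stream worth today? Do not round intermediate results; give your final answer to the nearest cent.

£172710.41

D_1 = 3780.15000
D_2 = 4479.47775
D_3 = 5308.18113
Terminal value at year 3: TV = D_3×(1+g_2)/(r−g_2) = 5536.43292/0.028 = 197729.74723
P_0 = D_1/(1+r)^1 + D_2/(1+r)^2 + D_3/(1+r)^3 + TV/(1+r)^3
    = 3529.55182 + 3905.24641 + 4320.93090 + 160954.67619 = 172710.40532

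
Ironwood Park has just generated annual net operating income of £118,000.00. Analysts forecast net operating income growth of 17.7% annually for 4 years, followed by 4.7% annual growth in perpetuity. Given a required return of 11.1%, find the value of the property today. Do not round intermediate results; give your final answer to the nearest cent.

D_1 = 138886.00000
D_2 = 163468.82200
D_3 = 192402.80349
D_4 = 226458.09971
Terminal value at year 4: TV = D_4×(1+g_2)/(r−g_2) = 237101.63040/0.064 = 3704712.97498
P_0 = D_1/(1+r)^1 + D_2/(1+r)^2 + D_3/(1+r)^3 + D_4/(1+r)^4 + TV/(1+r)^4
    = 125009.90099 + 132436.23174 + 140303.73066 + 148638.60575 + 2431634.69087 = 2978023.16001

£2978023.16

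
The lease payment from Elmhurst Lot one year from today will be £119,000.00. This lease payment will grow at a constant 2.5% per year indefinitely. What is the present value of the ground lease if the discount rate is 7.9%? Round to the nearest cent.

Growing perpetuity: P = D₁ / (r − g) = £119,000.0000 / (0.079 − 0.025) = £2,203,703.70

£2203703.70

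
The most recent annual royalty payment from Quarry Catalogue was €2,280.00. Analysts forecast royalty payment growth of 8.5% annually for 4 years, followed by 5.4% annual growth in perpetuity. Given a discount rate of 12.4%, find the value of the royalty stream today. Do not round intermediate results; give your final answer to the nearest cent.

€38163.76

D_1 = 2473.80000
D_2 = 2684.07300
D_3 = 2912.21920
D_4 = 3159.75784
Terminal value at year 4: TV = D_4×(1+g_2)/(r−g_2) = 3330.38476/0.07 = 47576.92515
P_0 = D_1/(1+r)^1 + D_2/(1+r)^2 + D_3/(1+r)^3 + D_4/(1+r)^4 + TV/(1+r)^4
    = 2200.88968 + 2124.52429 + 2050.80859 + 1979.65064 + 29807.88250 = 38163.75571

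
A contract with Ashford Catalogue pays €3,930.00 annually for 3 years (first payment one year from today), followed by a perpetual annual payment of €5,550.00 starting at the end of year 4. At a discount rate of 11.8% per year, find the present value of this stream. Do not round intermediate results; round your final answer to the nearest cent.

PV of 3-year annuity: €3,930.00 × [1 − (1+0.118)^−3] / 0.118 = 9471.73246
Perpetuity value at year 3: €5,550.00 / 0.118 = 47033.89831
PV of perpetuity: 47033.89831 / (1+0.118)^3 = 33657.78758
Total PV = 9471.73246 + 33657.78758 = 43129.52004

€43129.52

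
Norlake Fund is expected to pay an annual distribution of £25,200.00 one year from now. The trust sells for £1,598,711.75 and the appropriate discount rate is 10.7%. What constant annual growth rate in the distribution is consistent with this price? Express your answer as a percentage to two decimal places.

P = D₁/(r−g) ⇒ g = r − D₁/P = 0.107 − £25,200.00/£1,598,711.75 = 0.091237

9.12%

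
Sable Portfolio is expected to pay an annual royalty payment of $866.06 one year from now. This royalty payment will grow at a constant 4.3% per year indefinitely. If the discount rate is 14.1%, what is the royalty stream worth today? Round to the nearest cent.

Growing perpetuity: P = D₁ / (r − g) = $866.0600 / (0.141 − 0.043) = $8,837.35

$8837.35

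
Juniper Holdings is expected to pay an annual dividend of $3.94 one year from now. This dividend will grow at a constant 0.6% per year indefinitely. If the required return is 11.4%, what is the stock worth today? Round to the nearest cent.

Growing perpetuity: P = D₁ / (r − g) = $3.9400 / (0.114 − 0.006) = $36.48

$36.48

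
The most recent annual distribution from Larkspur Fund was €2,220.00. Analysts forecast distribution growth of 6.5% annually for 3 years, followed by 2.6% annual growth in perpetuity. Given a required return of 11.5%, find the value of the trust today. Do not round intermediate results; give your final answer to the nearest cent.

D_1 = 2364.30000
D_2 = 2517.97950
D_3 = 2681.64817
Terminal value at year 3: TV = D_3×(1+g_2)/(r−g_2) = 2751.37102/0.089 = 30914.28112
P_0 = D_1/(1+r)^1 + D_2/(1+r)^2 + D_3/(1+r)^3 + TV/(1+r)^3
    = 2120.44843 + 2025.36106 + 1934.53769 + 22301.52439 = 28381.87157

€28381.87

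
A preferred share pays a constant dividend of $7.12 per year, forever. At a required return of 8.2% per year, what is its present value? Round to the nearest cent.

Level perpetuity: PV = C / r = $7.12 / 0.082 = $86.83

$86.83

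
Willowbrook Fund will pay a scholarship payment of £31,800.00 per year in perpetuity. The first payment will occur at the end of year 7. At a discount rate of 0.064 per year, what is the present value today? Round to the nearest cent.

£342450.16

Value at end of year 6: C / r = £31,800.00 / 0.064 = £496,875.0000
Discount to today: PV = £496,875.0000 / (1 + 0.064)^6 = £496,875.0000 / 1.450941 = £342,450.16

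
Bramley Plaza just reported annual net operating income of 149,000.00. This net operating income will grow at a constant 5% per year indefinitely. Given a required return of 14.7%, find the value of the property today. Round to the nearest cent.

D₁ = D₀ × (1 + g) = 149,000.00 × 1.05 = 156,450.0000
Growing perpetuity: P = D₁ / (r − g) = 156,450.0000 / (0.147 − 0.05) = 1,612,886.60

1612886.60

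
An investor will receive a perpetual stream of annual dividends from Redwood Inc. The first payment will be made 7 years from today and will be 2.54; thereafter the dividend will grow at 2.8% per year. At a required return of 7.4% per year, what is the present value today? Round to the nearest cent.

35.98

Value at end of year 6: C₁ / (r − g) = 2.54 / (0.074 − 0.028) = 55.2174
Discount to today: PV = 55.2174 / (1 + 0.074)^6 = 55.2174 / 1.534708 = 35.98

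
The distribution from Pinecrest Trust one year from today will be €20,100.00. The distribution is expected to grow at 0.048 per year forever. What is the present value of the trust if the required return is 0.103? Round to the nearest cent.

€365454.55

Growing perpetuity: P = D₁ / (r − g) = €20,100.0000 / (0.103 − 0.048) = €365,454.55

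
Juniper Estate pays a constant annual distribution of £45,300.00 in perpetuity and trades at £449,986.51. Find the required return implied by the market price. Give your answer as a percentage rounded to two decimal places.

P = C/r ⇒ r = C/P = £45,300.00/£449,986.51 = 0.100670

10.07%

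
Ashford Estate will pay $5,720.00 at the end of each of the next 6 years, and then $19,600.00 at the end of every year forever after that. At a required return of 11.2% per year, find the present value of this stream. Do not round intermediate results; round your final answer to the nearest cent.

$116616.90

PV of 6-year annuity: $5,720.00 × [1 − (1+0.112)^−6] / 0.112 = 24059.89246
Perpetuity value at year 6: $19,600.00 / 0.112 = 175000.00000
PV of perpetuity: 175000.00000 / (1+0.112)^6 = 92557.01185
Total PV = 24059.89246 + 92557.01185 = 116616.90431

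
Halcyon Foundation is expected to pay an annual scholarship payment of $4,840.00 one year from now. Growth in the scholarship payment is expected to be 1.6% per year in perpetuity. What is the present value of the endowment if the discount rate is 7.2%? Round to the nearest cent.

Growing perpetuity: P = D₁ / (r − g) = $4,840.0000 / (0.072 − 0.016) = $86,428.57

$86428.57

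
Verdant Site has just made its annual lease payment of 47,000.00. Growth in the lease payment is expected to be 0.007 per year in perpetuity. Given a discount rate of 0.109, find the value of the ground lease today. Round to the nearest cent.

D₁ = D₀ × (1 + g) = 47,000.00 × 1.007 = 47,329.0000
Growing perpetuity: P = D₁ / (r − g) = 47,329.0000 / (0.109 − 0.007) = 464,009.80

464009.80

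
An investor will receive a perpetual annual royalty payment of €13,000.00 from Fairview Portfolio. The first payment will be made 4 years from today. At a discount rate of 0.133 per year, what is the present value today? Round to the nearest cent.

€67205.06

Value at end of year 3: C / r = €13,000.00 / 0.133 = €97,744.3609
Discount to today: PV = €97,744.3609 / (1 + 0.133)^3 = €97,744.3609 / 1.454420 = €67,205.06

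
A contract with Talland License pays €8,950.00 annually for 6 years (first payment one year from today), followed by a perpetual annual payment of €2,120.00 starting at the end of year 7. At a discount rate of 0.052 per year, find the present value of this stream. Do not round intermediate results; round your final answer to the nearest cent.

€75215.58

PV of 6-year annuity: €8,950.00 × [1 − (1+0.052)^−6] / 0.052 = 45138.32886
Perpetuity value at year 6: €2,120.00 / 0.052 = 40769.23077
PV of perpetuity: 40769.23077 / (1+0.052)^6 = 30077.24673
Total PV = 45138.32886 + 30077.24673 = 75215.57559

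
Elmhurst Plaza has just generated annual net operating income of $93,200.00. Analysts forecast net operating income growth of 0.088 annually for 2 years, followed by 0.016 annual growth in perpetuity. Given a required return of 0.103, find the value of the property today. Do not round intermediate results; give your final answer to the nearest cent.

$1241617.74

D_1 = 101401.60000
D_2 = 110324.94080
Terminal value at year 2: TV = D_2×(1+g_2)/(r−g_2) = 112090.13985/0.087 = 1288392.41210
P_0 = D_1/(1+r)^1 + D_2/(1+r)^2 + TV/(1+r)^2
    = 91932.54760 + 90682.33163 + 1059002.86131 = 1241617.74054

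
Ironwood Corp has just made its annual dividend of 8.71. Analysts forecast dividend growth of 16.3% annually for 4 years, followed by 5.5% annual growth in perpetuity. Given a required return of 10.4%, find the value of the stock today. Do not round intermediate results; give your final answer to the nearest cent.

D_1 = 10.12973
D_2 = 11.78088
D_3 = 13.70116
D_4 = 15.93445
Terminal value at year 4: TV = D_4×(1+g_2)/(r−g_2) = 16.81084/0.049 = 343.07841
P_0 = D_1/(1+r)^1 + D_2/(1+r)^2 + D_3/(1+r)^3 + D_4/(1+r)^4 + TV/(1+r)^4
    = 9.17548 + 9.66584 + 10.18240 + 10.72657 + 230.94954 = 270.69982

270.70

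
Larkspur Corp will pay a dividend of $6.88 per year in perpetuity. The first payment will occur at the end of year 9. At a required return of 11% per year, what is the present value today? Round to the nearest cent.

Value at end of year 8: C / r = $6.88 / 0.11 = $62.5455
Discount to today: PV = $62.5455 / (1 + 0.11)^8 = $62.5455 / 2.304538 = $27.14

$27.14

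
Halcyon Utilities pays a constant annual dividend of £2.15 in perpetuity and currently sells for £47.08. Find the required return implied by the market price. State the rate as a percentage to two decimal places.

P = C/r ⇒ r = C/P = £2.15/£47.08 = 0.045667

4.57%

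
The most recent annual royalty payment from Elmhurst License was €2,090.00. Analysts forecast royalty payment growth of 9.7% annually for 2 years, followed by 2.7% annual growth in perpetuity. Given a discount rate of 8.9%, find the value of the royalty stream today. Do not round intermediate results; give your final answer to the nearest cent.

€39356.53

D_1 = 2292.73000
D_2 = 2515.12481
Terminal value at year 2: TV = D_2×(1+g_2)/(r−g_2) = 2583.03318/0.062 = 41661.82548
P_0 = D_1/(1+r)^1 + D_2/(1+r)^2 + TV/(1+r)^2
    = 2105.35354 + 2120.81986 + 35130.35479 = 39356.52819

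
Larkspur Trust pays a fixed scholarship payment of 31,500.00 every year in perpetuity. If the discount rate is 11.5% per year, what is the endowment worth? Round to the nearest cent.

Level perpetuity: PV = C / r = 31,500.00 / 0.115 = 273,913.04

273913.04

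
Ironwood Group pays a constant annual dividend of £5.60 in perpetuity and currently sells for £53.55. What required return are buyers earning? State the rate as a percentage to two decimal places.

P = C/r ⇒ r = C/P = £5.60/£53.55 = 0.104575

10.46%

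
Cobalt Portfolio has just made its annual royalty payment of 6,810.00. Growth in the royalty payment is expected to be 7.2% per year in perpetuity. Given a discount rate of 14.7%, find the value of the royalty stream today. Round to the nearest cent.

97337.60

D₁ = D₀ × (1 + g) = 6,810.00 × 1.072 = 7,300.3200
Growing perpetuity: P = D₁ / (r − g) = 7,300.3200 / (0.147 − 0.072) = 97,337.60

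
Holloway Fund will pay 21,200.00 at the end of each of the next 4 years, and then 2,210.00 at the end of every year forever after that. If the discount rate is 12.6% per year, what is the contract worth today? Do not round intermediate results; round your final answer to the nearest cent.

PV of 4-year annuity: 21,200.00 × [1 − (1+0.126)^−4] / 0.126 = 63586.49172
Perpetuity value at year 4: 2,210.00 / 0.126 = 17539.68254
PV of perpetuity: 17539.68254 / (1+0.126)^4 = 10911.09071
Total PV = 63586.49172 + 10911.09071 = 74497.58243

74497.58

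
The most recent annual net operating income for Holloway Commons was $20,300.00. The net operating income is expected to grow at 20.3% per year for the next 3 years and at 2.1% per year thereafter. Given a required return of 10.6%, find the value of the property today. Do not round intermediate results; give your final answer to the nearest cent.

$386007.13

D_1 = 24420.90000
D_2 = 29378.34270
D_3 = 35342.14627
Terminal value at year 3: TV = D_3×(1+g_2)/(r−g_2) = 36084.33134/0.085 = 424521.54517
P_0 = D_1/(1+r)^1 + D_2/(1+r)^2 + D_3/(1+r)^3 + TV/(1+r)^3
    = 22080.37975 + 24016.90491 + 26123.26999 + 313786.57250 = 386007.12716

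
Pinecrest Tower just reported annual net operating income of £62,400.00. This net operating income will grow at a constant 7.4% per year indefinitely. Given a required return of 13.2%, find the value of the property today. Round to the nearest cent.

D₁ = D₀ × (1 + g) = £62,400.00 × 1.074 = £67,017.6000
Growing perpetuity: P = D₁ / (r − g) = £67,017.6000 / (0.132 − 0.074) = £1,155,475.86

£1155475.86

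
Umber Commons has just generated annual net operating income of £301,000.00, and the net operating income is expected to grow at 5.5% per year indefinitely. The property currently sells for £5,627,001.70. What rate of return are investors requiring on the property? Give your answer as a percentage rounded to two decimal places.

D₁ = £301,000.00 × 1.055 = £317,555.0000
P = D₁/(r − g) ⇒ r = D₁/P + g = £317,555.0000/£5,627,001.70 + 0.055 = 0.056434 + 0.055 = 0.111434

11.14%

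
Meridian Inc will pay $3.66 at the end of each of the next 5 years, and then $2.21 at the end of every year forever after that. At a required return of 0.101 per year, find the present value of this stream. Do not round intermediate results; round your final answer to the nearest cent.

PV of 5-year annuity: $3.66 × [1 − (1+0.101)^−5] / 0.101 = 13.83891
Perpetuity value at year 5: $2.21 / 0.101 = 21.88119
PV of perpetuity: 21.88119 / (1+0.101)^5 = 13.52491
Total PV = 13.83891 + 13.52491 = 27.36382

$27.36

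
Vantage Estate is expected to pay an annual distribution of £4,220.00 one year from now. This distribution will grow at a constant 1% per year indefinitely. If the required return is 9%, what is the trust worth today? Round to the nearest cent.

£52750.00

Growing perpetuity: P = D₁ / (r − g) = £4,220.0000 / (0.09 − 0.01) = £52,750.00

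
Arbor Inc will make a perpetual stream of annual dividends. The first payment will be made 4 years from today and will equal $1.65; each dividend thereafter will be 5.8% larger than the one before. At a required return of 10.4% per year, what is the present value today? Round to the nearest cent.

$26.66

Value at end of year 3: C₁ / (r − g) = $1.65 / (0.104 − 0.058) = $35.8696
Discount to today: PV = $35.8696 / (1 + 0.104)^3 = $35.8696 / 1.345573 = $26.66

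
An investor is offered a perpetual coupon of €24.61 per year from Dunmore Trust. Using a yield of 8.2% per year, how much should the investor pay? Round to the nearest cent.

Level perpetuity: PV = C / r = €24.61 / 0.082 = €300.12

€300.12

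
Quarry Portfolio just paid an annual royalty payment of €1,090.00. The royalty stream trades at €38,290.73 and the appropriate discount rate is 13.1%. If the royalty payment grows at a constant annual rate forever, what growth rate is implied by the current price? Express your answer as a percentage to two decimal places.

9.97%

P = D₀(1+g)/(r−g) ⇒ P(r−g) = D₀(1+g) ⇒ g(P+D₀) = P·r − D₀
g = (P·r − D₀)/(P + D₀) = (€38,290.73×0.131 − €1,090.00) / (€38,290.73 + €1,090.00) = 0.099696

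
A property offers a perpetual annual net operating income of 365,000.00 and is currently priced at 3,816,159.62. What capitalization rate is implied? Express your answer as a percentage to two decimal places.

P = C/r ⇒ r = C/P = 365,000.00/3,816,159.62 = 0.095646

9.56%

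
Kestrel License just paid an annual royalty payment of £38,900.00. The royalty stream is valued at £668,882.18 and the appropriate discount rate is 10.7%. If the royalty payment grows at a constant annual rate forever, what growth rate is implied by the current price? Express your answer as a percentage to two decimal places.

4.62%

P = D₀(1+g)/(r−g) ⇒ P(r−g) = D₀(1+g) ⇒ g(P+D₀) = P·r − D₀
g = (P·r − D₀)/(P + D₀) = (£668,882.18×0.107 − £38,900.00) / (£668,882.18 + £38,900.00) = 0.046159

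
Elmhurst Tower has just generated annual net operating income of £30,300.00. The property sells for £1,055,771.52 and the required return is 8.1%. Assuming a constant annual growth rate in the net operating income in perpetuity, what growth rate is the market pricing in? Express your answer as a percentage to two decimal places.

5.08%

P = D₀(1+g)/(r−g) ⇒ P(r−g) = D₀(1+g) ⇒ g(P+D₀) = P·r − D₀
g = (P·r − D₀)/(P + D₀) = (£1,055,771.52×0.081 − £30,300.00) / (£1,055,771.52 + £30,300.00) = 0.050841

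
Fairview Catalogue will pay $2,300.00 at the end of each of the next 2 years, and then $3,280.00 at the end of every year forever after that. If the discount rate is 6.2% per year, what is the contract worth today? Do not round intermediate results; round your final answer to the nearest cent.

$51111.52

PV of 2-year annuity: $2,300.00 × [1 − (1+0.062)^−2] / 0.062 = 4205.01417
Perpetuity value at year 2: $3,280.00 / 0.062 = 52903.22581
PV of perpetuity: 52903.22581 / (1+0.062)^2 = 46906.50995
Total PV = 4205.01417 + 46906.50995 = 51111.52412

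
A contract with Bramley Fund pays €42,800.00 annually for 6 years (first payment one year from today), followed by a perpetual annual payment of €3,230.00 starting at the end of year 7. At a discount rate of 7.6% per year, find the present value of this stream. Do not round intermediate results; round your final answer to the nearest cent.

€227668.47

PV of 6-year annuity: €42,800.00 × [1 − (1+0.076)^−6] / 0.076 = 200283.31259
Perpetuity value at year 6: €3,230.00 / 0.076 = 42500.00000
PV of perpetuity: 42500.00000 / (1+0.076)^6 = 27385.16122
Total PV = 200283.31259 + 27385.16122 = 227668.47381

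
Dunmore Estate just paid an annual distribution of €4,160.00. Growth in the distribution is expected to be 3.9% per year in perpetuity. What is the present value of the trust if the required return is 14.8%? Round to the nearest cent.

€39653.58

D₁ = D₀ × (1 + g) = €4,160.00 × 1.039 = €4,322.2400
Growing perpetuity: P = D₁ / (r − g) = €4,322.2400 / (0.148 − 0.039) = €39,653.58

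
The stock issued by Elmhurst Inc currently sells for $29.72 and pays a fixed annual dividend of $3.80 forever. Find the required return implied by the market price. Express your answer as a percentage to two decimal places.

12.79%

P = C/r ⇒ r = C/P = $3.80/$29.72 = 0.127860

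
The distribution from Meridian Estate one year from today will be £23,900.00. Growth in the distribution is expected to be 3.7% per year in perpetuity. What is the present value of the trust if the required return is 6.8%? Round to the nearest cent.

£770967.74

Growing perpetuity: P = D₁ / (r − g) = £23,900.0000 / (0.068 − 0.037) = £770,967.74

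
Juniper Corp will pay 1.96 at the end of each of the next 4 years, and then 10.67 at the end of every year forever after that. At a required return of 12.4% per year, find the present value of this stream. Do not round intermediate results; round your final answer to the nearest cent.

PV of 4-year annuity: 1.96 × [1 − (1+0.124)^−4] / 0.124 = 5.90340
Perpetuity value at year 4: 10.67 / 0.124 = 86.04839
PV of perpetuity: 86.04839 / (1+0.124)^4 = 53.91101
Total PV = 5.90340 + 53.91101 = 59.81441

59.81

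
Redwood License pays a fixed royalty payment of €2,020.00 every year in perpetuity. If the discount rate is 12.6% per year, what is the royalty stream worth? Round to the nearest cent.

€16031.75

Level perpetuity: PV = C / r = €2,020.00 / 0.126 = €16,031.75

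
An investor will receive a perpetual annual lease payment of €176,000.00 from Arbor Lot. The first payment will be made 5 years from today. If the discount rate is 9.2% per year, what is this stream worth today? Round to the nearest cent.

Value at end of year 4: C / r = €176,000.00 / 0.092 = €1,913,043.4783
Discount to today: PV = €1,913,043.4783 / (1 + 0.092)^4 = €1,913,043.4783 / 1.421970 = €1,345,346.91

€1345346.91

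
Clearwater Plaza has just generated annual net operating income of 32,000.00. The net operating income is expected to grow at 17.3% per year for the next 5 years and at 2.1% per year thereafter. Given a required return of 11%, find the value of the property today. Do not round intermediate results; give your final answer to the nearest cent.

673189.11

D_1 = 37536.00000
D_2 = 44029.72800
D_3 = 51646.87094
D_4 = 60581.77962
D_5 = 71062.42749
Terminal value at year 5: TV = D_5×(1+g_2)/(r−g_2) = 72554.73847/0.089 = 815221.78054
P_0 = D_1/(1+r)^1 + D_2/(1+r)^2 + D_3/(1+r)^3 + D_4/(1+r)^4 + D_5/(1+r)^5 + TV/(1+r)^5
    = 33816.21622 + 35735.51497 + 37763.74691 + 39907.09470 + 42172.09197 + 483794.44833 = 673189.11309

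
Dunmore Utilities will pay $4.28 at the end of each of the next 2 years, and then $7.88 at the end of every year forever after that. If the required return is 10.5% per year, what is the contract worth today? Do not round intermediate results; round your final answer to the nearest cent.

PV of 2-year annuity: $4.28 × [1 − (1+0.105)^−2] / 0.105 = 7.37855
Perpetuity value at year 2: $7.88 / 0.105 = 75.04762
PV of perpetuity: 75.04762 / (1+0.105)^2 = 61.46280
Total PV = 7.37855 + 61.46280 = 68.84136

$68.84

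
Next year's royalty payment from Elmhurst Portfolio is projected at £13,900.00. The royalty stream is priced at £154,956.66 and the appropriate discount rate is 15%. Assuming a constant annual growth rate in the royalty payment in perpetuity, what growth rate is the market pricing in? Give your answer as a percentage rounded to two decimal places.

6.03%

P = D₁/(r−g) ⇒ g = r − D₁/P = 0.15 − £13,900.00/£154,956.66 = 0.060297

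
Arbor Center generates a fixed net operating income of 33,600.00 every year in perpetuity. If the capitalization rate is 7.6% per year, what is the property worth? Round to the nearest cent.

Level perpetuity: PV = C / r = 33,600.00 / 0.076 = 442,105.26

442105.26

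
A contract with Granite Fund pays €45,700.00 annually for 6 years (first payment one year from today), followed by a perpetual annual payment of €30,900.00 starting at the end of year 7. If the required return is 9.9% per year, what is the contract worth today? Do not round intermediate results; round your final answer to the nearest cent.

PV of 6-year annuity: €45,700.00 × [1 − (1+0.099)^−6] / 0.099 = 199620.04693
Perpetuity value at year 6: €30,900.00 / 0.099 = 312121.21212
PV of perpetuity: 312121.21212 / (1+0.099)^6 = 177148.35763
Total PV = 199620.04693 + 177148.35763 = 376768.40456

€376768.40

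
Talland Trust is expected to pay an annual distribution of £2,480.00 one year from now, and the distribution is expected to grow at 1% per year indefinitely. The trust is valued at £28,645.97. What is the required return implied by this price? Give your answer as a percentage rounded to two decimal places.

P = D₁/(r − g) ⇒ r = D₁/P + g = £2,480.0000/£28,645.97 + 0.01 = 0.086574 + 0.01 = 0.096574

9.66%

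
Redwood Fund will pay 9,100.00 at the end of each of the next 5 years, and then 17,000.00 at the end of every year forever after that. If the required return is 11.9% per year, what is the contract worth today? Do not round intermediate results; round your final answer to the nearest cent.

PV of 5-year annuity: 9,100.00 × [1 − (1+0.119)^−5] / 0.119 = 32884.89094
Perpetuity value at year 5: 17,000.00 / 0.119 = 142857.14286
PV of perpetuity: 142857.14286 / (1+0.119)^5 = 81423.83010
Total PV = 32884.89094 + 81423.83010 = 114308.72105

114308.72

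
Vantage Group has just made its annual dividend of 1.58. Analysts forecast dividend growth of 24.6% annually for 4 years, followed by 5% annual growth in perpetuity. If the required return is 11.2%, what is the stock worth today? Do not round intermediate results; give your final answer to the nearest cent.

50.65

D_1 = 1.96868
D_2 = 2.45298
D_3 = 3.05641
D_4 = 3.80828
Terminal value at year 4: TV = D_4×(1+g_2)/(r−g_2) = 3.99870/0.062 = 64.49512
P_0 = D_1/(1+r)^1 + D_2/(1+r)^2 + D_3/(1+r)^3 + D_4/(1+r)^4 + TV/(1+r)^4
    = 1.77040 + 1.98373 + 2.22278 + 2.49064 + 42.18011 = 50.64766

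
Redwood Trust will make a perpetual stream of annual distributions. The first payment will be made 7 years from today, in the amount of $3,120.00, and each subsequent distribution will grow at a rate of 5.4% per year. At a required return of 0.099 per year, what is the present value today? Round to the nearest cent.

$39351.01

Value at end of year 6: C₁ / (r − g) = $3,120.00 / (0.099 − 0.054) = $69,333.3333
Discount to today: PV = $69,333.3333 / (1 + 0.099)^6 = $69,333.3333 / 1.761920 = $39,351.01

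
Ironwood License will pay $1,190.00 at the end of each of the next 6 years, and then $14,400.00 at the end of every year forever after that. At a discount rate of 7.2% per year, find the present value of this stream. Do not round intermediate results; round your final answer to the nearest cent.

PV of 6-year annuity: $1,190.00 × [1 − (1+0.072)^−6] / 0.072 = 5637.32960
Perpetuity value at year 6: $14,400.00 / 0.072 = 200000.00000
PV of perpetuity: 200000.00000 / (1+0.072)^6 = 131783.57460
Total PV = 5637.32960 + 131783.57460 = 137420.90420

$137420.90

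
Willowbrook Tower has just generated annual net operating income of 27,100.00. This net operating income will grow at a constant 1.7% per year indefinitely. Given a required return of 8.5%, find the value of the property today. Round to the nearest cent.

405304.41

D₁ = D₀ × (1 + g) = 27,100.00 × 1.017 = 27,560.7000
Growing perpetuity: P = D₁ / (r − g) = 27,560.7000 / (0.085 − 0.017) = 405,304.41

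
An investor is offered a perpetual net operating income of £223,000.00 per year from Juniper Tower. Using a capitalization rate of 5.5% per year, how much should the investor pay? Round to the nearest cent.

£4054545.45

Level perpetuity: PV = C / r = £223,000.00 / 0.055 = £4,054,545.45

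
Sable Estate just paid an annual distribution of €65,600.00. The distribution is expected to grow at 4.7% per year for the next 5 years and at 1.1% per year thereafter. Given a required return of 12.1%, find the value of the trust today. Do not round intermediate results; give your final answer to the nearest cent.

€697001.89

D_1 = 68683.20000
D_2 = 71911.31040
D_3 = 75291.14199
D_4 = 78829.82566
D_5 = 82534.82747
Terminal value at year 5: TV = D_5×(1+g_2)/(r−g_2) = 83442.71057/0.11 = 758570.09610
P_0 = D_1/(1+r)^1 + D_2/(1+r)^2 + D_3/(1+r)^3 + D_4/(1+r)^4 + D_5/(1+r)^5 + TV/(1+r)^5
    = 61269.58073 + 57225.02322 + 53447.45701 + 49919.25735 + 46623.96293 + 428516.60475 = 697001.88599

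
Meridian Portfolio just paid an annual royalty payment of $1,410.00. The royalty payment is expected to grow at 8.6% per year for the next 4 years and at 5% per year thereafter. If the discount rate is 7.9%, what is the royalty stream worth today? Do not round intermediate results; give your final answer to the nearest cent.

D_1 = 1531.26000
D_2 = 1662.94836
D_3 = 1805.96192
D_4 = 1961.27464
Terminal value at year 4: TV = D_4×(1+g_2)/(r−g_2) = 2059.33838/0.029 = 71011.66814
P_0 = D_1/(1+r)^1 + D_2/(1+r)^2 + D_3/(1+r)^3 + D_4/(1+r)^4 + TV/(1+r)^4
    = 1419.14736 + 1428.35406 + 1437.62049 + 1446.94704 + 52389.46170 = 58121.53065

$58121.53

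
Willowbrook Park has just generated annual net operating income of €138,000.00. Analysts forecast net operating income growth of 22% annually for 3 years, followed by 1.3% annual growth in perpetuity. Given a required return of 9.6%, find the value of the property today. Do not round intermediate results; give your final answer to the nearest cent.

€2837992.94

D_1 = 168360.00000
D_2 = 205399.20000
D_3 = 250587.02400
Terminal value at year 3: TV = D_3×(1+g_2)/(r−g_2) = 253844.65531/0.083 = 3058369.34111
P_0 = D_1/(1+r)^1 + D_2/(1+r)^2 + D_3/(1+r)^3 + TV/(1+r)^3
    = 153613.13869 + 170992.72737 + 190338.61988 + 2323048.45712 = 2837992.94305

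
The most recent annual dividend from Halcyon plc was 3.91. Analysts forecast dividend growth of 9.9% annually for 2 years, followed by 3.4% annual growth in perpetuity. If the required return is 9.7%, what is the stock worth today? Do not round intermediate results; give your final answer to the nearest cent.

72.25

D_1 = 4.29709
D_2 = 4.72250
Terminal value at year 2: TV = D_2×(1+g_2)/(r−g_2) = 4.88307/0.063 = 77.50900
P_0 = D_1/(1+r)^1 + D_2/(1+r)^2 + TV/(1+r)^2
    = 3.91713 + 3.92427 + 64.40786 = 72.24926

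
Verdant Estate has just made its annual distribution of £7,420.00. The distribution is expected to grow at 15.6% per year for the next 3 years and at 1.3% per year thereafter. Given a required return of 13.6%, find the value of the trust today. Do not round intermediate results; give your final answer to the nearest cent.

D_1 = 8577.52000
D_2 = 9915.61312
D_3 = 11462.44877
Terminal value at year 3: TV = D_3×(1+g_2)/(r−g_2) = 11611.46060/0.123 = 94402.11870
P_0 = D_1/(1+r)^1 + D_2/(1+r)^2 + D_3/(1+r)^3 + TV/(1+r)^3
    = 7550.63380 + 7683.56750 + 7818.84157 + 64394.19929 = 87447.24216

£87447.24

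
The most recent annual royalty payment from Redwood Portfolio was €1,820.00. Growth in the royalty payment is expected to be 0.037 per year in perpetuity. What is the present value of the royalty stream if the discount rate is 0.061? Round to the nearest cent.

€78639.17

D₁ = D₀ × (1 + g) = €1,820.00 × 1.037 = €1,887.3400
Growing perpetuity: P = D₁ / (r − g) = €1,887.3400 / (0.061 − 0.037) = €78,639.17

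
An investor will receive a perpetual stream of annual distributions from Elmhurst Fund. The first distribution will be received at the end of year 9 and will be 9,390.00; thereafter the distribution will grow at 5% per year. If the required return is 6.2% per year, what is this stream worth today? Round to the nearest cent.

483602.14

Value at end of year 8: C₁ / (r − g) = 9,390.00 / (0.062 − 0.05) = 782,500.0000
Discount to today: PV = 782,500.0000 / (1 + 0.062)^8 = 782,500.0000 / 1.618066 = 483,602.14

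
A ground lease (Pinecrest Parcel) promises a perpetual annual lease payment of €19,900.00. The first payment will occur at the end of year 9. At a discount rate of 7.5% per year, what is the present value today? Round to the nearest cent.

€148772.99

Value at end of year 8: C / r = €19,900.00 / 0.075 = €265,333.3333
Discount to today: PV = €265,333.3333 / (1 + 0.075)^8 = €265,333.3333 / 1.783478 = €148,772.99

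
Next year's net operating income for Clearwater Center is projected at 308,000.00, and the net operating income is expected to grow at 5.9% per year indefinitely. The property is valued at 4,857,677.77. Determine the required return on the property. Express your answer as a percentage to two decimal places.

P = D₁/(r − g) ⇒ r = D₁/P + g = 308,000.0000/4,857,677.77 + 0.059 = 0.063405 + 0.059 = 0.122405

12.24%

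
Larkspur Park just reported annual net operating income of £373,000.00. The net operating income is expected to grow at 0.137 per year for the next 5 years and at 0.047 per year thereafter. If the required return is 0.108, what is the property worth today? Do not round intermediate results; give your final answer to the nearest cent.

£9301645.33

D_1 = 424101.00000
D_2 = 482202.83700
D_3 = 548264.62567
D_4 = 623376.87939
D_5 = 708779.51186
Terminal value at year 5: TV = D_5×(1+g_2)/(r−g_2) = 742092.14892/0.061 = 12165445.06425
P_0 = D_1/(1+r)^1 + D_2/(1+r)^2 + D_3/(1+r)^3 + D_4/(1+r)^4 + D_5/(1+r)^5 + TV/(1+r)^5
    = 382762.63538 + 392780.79100 + 403061.15466 + 413610.58921 + 424436.13713 + 7284994.02578 = 9301645.33316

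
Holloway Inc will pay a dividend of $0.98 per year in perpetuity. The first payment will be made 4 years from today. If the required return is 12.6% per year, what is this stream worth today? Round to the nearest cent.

$5.45

Value at end of year 3: C / r = $0.98 / 0.126 = $7.7778
Discount to today: PV = $7.7778 / (1 + 0.126)^3 = $7.7778 / 1.427628 = $5.45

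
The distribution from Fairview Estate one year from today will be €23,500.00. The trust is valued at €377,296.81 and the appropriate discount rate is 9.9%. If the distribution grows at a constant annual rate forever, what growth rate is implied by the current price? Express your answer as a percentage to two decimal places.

P = D₁/(r−g) ⇒ g = r − D₁/P = 0.099 − €23,500.00/€377,296.81 = 0.036715

3.67%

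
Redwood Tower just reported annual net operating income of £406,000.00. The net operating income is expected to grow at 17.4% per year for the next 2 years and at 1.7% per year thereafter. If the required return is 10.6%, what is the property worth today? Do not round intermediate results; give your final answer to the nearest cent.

D_1 = 476644.00000
D_2 = 559580.05600
Terminal value at year 2: TV = D_2×(1+g_2)/(r−g_2) = 569092.91695/0.089 = 6394302.43766
P_0 = D_1/(1+r)^1 + D_2/(1+r)^2 + TV/(1+r)^2
    = 430962.02532 + 457458.78637 + 5227366.13185 = 6115786.94354

£6115786.94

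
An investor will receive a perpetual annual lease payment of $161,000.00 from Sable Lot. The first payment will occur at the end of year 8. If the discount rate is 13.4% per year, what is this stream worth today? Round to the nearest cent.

Value at end of year 7: C / r = $161,000.00 / 0.134 = $1,201,492.5373
Discount to today: PV = $1,201,492.5373 / (1 + 0.134)^7 = $1,201,492.5373 / 2.411523 = $498,229.80

$498229.80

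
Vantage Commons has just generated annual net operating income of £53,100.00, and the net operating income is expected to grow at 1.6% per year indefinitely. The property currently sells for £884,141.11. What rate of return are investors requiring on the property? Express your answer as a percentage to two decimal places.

D₁ = £53,100.00 × 1.016 = £53,949.6000
P = D₁/(r − g) ⇒ r = D₁/P + g = £53,949.6000/£884,141.11 + 0.016 = 0.061019 + 0.016 = 0.077019

7.70%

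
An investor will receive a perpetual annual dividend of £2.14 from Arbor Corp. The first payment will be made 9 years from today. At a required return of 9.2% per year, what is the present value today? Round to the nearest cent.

Value at end of year 8: C / r = £2.14 / 0.092 = £23.2609
Discount to today: PV = £23.2609 / (1 + 0.092)^8 = £23.2609 / 2.022000 = £11.50

£11.50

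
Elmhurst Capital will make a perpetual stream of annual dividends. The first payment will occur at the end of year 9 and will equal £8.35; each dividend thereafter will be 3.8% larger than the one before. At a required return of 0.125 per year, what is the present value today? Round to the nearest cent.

£37.41

Value at end of year 8: C₁ / (r − g) = £8.35 / (0.125 − 0.038) = £95.9770
Discount to today: PV = £95.9770 / (1 + 0.125)^8 = £95.9770 / 2.565785 = £37.41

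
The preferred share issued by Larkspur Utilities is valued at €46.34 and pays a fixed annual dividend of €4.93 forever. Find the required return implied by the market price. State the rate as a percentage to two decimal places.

10.64%

P = C/r ⇒ r = C/P = €4.93/€46.34 = 0.106388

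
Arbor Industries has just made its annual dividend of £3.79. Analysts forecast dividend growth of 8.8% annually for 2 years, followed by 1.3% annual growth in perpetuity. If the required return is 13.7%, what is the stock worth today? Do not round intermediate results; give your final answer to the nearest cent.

£35.45

D_1 = 4.12352
D_2 = 4.48639
Terminal value at year 2: TV = D_2×(1+g_2)/(r−g_2) = 4.54471/0.124 = 36.65091
P_0 = D_1/(1+r)^1 + D_2/(1+r)^2 + TV/(1+r)^2
    = 3.62667 + 3.47037 + 28.35070 = 35.44774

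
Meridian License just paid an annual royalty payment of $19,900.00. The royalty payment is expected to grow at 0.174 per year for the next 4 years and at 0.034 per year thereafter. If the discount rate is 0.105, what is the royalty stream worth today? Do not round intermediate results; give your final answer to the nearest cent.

D_1 = 23362.60000
D_2 = 27427.69240
D_3 = 32200.11088
D_4 = 37802.93017
Terminal value at year 4: TV = D_4×(1+g_2)/(r−g_2) = 39088.22980/0.071 = 550538.44783
P_0 = D_1/(1+r)^1 + D_2/(1+r)^2 + D_3/(1+r)^3 + D_4/(1+r)^4 + TV/(1+r)^4
    = 21142.62443 + 22462.84261 + 23865.49975 + 25355.74363 + 369265.33678 = 462092.04721

$462092.05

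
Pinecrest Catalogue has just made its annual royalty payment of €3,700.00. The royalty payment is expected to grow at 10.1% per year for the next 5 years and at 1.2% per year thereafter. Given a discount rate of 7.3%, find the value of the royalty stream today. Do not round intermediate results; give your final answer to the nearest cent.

€89821.36

D_1 = 4073.70000
D_2 = 4485.14370
D_3 = 4938.14321
D_4 = 5436.89568
D_5 = 5986.02214
Terminal value at year 5: TV = D_5×(1+g_2)/(r−g_2) = 6057.85441/0.061 = 99309.08865
P_0 = D_1/(1+r)^1 + D_2/(1+r)^2 + D_3/(1+r)^3 + D_4/(1+r)^4 + D_5/(1+r)^5 + TV/(1+r)^5
    = 3796.55172 + 3895.62297 + 3997.27949 + 4101.58874 + 4208.61995 + 69821.69484 = 89821.35771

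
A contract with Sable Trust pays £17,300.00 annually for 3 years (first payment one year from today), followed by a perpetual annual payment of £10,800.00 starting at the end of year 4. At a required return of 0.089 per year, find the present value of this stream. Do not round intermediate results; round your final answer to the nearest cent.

£137831.10

PV of 3-year annuity: £17,300.00 × [1 − (1+0.089)^−3] / 0.089 = 43869.56135
Perpetuity value at year 3: £10,800.00 / 0.089 = 121348.31461
PV of perpetuity: 121348.31461 / (1+0.089)^3 = 93961.53642
Total PV = 43869.56135 + 93961.53642 = 137831.09777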